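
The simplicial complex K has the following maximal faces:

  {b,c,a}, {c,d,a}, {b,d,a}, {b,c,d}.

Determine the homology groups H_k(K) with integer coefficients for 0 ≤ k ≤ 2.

H_0 = Z,  H_1 = 0,  H_2 = Z.

Fix the vertex order a < b < c < d and write every simplex with vertices in increasing order. Then dim K = 2 and the simplices of K are:

  0-simplices (4): a, b, c, d
  1-simplices (6): ab, ac, ad, bc, bd, cd
  2-simplices (4): abc, abd, acd, bcd

giving chain groups C_0 ≅ Z^4, C_1 ≅ Z^6, C_2 ≅ Z^4.

Boundary ∂_1: C_1 → C_0 is given by ∂[p,q] = [q] − [p]. For instance
  ∂bc = c − b.
The resulting 4×6 matrix has rank 3, and its Smith normal form has invariant factors (1,1,1).

Boundary ∂_2: C_2 → C_1 maps a triangle to the signed sum of its edges. For instance
  ∂bcd = cd − bd + bc,
  ∂abd = bd − ad + ab.
This gives a 6×4 integer matrix of rank 3; reducing to Smith normal form yields diagonal entries (1,1,1).

From H_k ≅ ker(∂_k) / im(∂_{k+1}) we obtain:

  H_0: rank C_0 − rank ∂_1 = 4 − 3 = 1, and the invariant factors of ∂_1 are all 1, so H_0 ≅ Z.
  H_1: rank ker ∂_1 − rank ∂_2 = (6 − 3) − 3 = 0, and the invariant factors of ∂_2 are all 1, so H_1 ≅ 0.
  H_2: rank ker ∂_2 − rank ∂_3 = (4 − 3) − 0 = 1, and there is no ∂_3, so H_2 ≅ Z.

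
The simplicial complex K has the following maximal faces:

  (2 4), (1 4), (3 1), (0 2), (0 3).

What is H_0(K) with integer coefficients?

H_0 = Z.

Fix the vertex order 0 < 1 < 2 < 3 < 4 and write every simplex with vertices in increasing order. Then dim K = 1 and the simplices of K are:

  0-simplices (5): [0], [1], [2], [3], [4]
  1-simplices (5): [0,2], [0,3], [1,3], [1,4], [2,4]

giving chain groups C_0 ≅ Z^5, C_1 ≅ Z^5.

Boundary ∂_1: C_1 → C_0 is given by ∂[p,q] = [q] − [p]. For instance
  ∂[1,4] = [4] − [1].
This gives a 5×5 integer matrix of rank 4; reducing to Smith normal form yields diagonal entries (1,1,1,1).

Reading off H_k = ker ∂_k / im ∂_{k+1}:

  H_0: rank C_0 − rank ∂_1 = 5 − 4 = 1, and the invariant factors of ∂_1 are all 1, so H_0 ≅ Z.

(K is a triangulation of the circle S^1.)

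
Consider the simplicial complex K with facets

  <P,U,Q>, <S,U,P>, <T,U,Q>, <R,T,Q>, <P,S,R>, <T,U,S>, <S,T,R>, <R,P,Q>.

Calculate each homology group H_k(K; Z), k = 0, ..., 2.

H_0 ≅ Z,  H_1 = 0,  H_2 ≅ Z.

Fix the vertex order P < Q < R < S < T < U and write every simplex with vertices in increasing order. Then dim K = 2 and the simplices of K are:

  0-simplices (6): P, Q, R, S, T, U
  1-simplices (12): PQ, PR, PS, PU, QR, QT, QU, RS, RT, ST, SU, TU
  2-simplices (8): PQR, PQU, PRS, PSU, QRT, QTU, RST, STU

so the chain groups are C_0 ≅ Z^6, C_1 ≅ Z^12, C_2 ≅ Z^8.

The boundary map ∂_1: C_1 → C_0 maps an edge to its endpoints' difference, ∂[p,q] = q − p. For instance
  ∂PR = R − P.
This gives a 6×12 integer matrix of rank 5; reducing to Smith normal form yields diagonal entries (1,1,1,1,1).

Boundary ∂_2: C_2 → C_1 acts by ∂[p,q,r] = [q,r] − [p,r] + [p,q]. For instance
  ∂RST = ST − RT + RS,
  ∂QTU = TU − QU + QT.
As a 12×8 matrix over Z this has rank 7, with invariant factors (1,1,1,1,1,1,1).

Now H_k = ker ∂_k / im ∂_{k+1}, so:

  H_0: rank C_0 − rank ∂_1 = 6 − 5 = 1, and the invariant factors of ∂_1 are all 1, so H_0 ≅ Z.
  H_1: rank ker ∂_1 − rank ∂_2 = (12 − 5) − 7 = 0, and the invariant factors of ∂_2 are all 1, so H_1 ≅ 0.
  H_2: rank ker ∂_2 − rank ∂_3 = (8 − 7) − 0 = 1, and there is no ∂_3, so H_2 ≅ Z.

(K is a triangulation of the 2-sphere S^2.)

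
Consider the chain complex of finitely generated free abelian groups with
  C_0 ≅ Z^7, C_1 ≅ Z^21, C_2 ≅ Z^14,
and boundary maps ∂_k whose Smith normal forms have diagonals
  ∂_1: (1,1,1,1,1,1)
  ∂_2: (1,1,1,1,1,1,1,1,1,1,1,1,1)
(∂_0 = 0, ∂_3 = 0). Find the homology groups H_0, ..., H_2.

H_0: b_0 = 7 − 0 − 6 = 1; torsion from ∂_1 factors > 1: none. So H_0 ≅ Z.
H_1: b_1 = 21 − 6 − 13 = 2; torsion from ∂_2 factors > 1: none. So H_1 ≅ Z^2.
H_2: b_2 = 14 − 13 − 0 = 1; torsion from ∂_3 factors > 1: none. So H_2 ≅ Z.

H_0 ≅ Z,  H_1 ≅ Z^2,  H_2 ≅ Z.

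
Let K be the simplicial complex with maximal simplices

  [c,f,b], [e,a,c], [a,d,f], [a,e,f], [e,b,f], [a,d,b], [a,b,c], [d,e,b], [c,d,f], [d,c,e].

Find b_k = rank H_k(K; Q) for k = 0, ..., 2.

Fix the vertex order a < b < c < d < e < f and write every simplex with vertices in increasing order. Then dim K = 2 and the simplices of K are:

  0-simplices (6): a, b, c, d, e, f
  1-simplices (15): ab, ac, ad, ae, af, bc, bd, be, bf, cd, ce, cf, de, df, ef
  2-simplices (10): abc, abd, ace, adf, aef, bcf, bde, bef, cde, cdf

so the chain groups are C_0 ≅ Z^6, C_1 ≅ Z^15, C_2 ≅ Z^10.

Boundary ∂_1: C_1 → C_0 maps an edge to its endpoints' difference, ∂[p,q] = q − p. For instance
  ∂be = e − b.
This gives a 6×15 integer matrix of rank 5; reducing to Smith normal form yields diagonal entries (1,1,1,1,1).

The boundary map ∂_2: C_2 → C_1 acts by ∂[p,q,r] = [q,r] − [p,r] + [p,q]. For instance
  ∂adf = df − af + ad,
  ∂cdf = df − cf + cd.
As a 15×10 matrix over Z this has rank 10, with invariant factors (1,1,1,1,1,1,1,1,1,2).

From H_k ≅ ker(∂_k) / im(∂_{k+1}) we obtain:

  H_0: rank C_0 − rank ∂_1 = 6 − 5 = 1, and the invariant factors of ∂_1 are all 1, so H_0 = Z.
  H_1: rank ker ∂_1 − rank ∂_2 = (15 − 5) − 10 = 0, and ∂_2 has invariant factor 2 > 1, so H_1 = Z/2.
  H_2: rank ker ∂_2 − rank ∂_3 = (10 − 10) − 0 = 0, and there is no ∂_3, so H_2 = 0.

As a check, the Euler characteristic is 6 − 15 + 10 = 1, which agrees with 1 − 0 + 0 = 1.
(K is a triangulation of the real projective plane RP^2.)

Hence the Betti numbers are b_0 = 1, b_1 = 0, b_2 = 0.

b_0 = 1, b_1 = 0, b_2 = 0.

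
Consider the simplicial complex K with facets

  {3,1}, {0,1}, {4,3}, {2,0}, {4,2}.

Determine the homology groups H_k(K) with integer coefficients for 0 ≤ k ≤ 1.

H_0 ≅ Z,  H_1 ≅ Z.

We work with the vertex ordering 0 < 1 < 2 < 3 < 4. The simplices of K, each written with vertices in increasing order, are:

  0-simplices (5): [0], [1], [2], [3], [4]
  1-simplices (5): [0,1], [0,2], [1,3], [2,4], [3,4]

so the chain groups are C_0 ≅ Z^5, C_1 ≅ Z^5.

The boundary map ∂_1: C_1 → C_0 maps an edge to its endpoints' difference, ∂[p,q] = q − p.
The 5×5 boundary matrix has rank 4 and Smith normal form diag(1,1,1,1).

Computing H_k = (kernel of ∂_k) / (image of ∂_{k+1}):

  H_0: rank C_0 − rank ∂_1 = 5 − 4 = 1, and the invariant factors of ∂_1 are all 1, so H_0 = Z.
  H_1: rank ker ∂_1 − rank ∂_2 = (5 − 4) − 0 = 1, and there is no ∂_2, so H_1 = Z.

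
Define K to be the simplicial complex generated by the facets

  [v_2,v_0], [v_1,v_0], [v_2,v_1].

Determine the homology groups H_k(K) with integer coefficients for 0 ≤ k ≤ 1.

Order the vertices as v_0 < v_1 < v_2. Listing each simplex with vertices in this order, K has dimension 1 with simplices:

  0-simplices (3): [v_0], [v_1], [v_2]
  1-simplices (3): [v_0,v_1], [v_0,v_2], [v_1,v_2]

Hence C_0 ≅ Z^3, C_1 ≅ Z^3.

∂_1: C_1 → C_0 sends each edge [p,q] (with p < q) to q − p. For instance
  ∂[v_0,v_2] = [v_2] − [v_0].
As a 3×3 matrix over Z this has rank 2, with invariant factors (1,1).

From H_k ≅ ker(∂_k) / im(∂_{k+1}) we obtain:

  H_0: rank C_0 − rank ∂_1 = 3 − 2 = 1, and the invariant factors of ∂_1 are all 1, so H_0 ≅ Z.
  H_1: rank ker ∂_1 − rank ∂_2 = (3 − 2) − 0 = 1, and there is no ∂_2, so H_1 ≅ Z.

H_0 ≅ Z,  H_1 ≅ Z.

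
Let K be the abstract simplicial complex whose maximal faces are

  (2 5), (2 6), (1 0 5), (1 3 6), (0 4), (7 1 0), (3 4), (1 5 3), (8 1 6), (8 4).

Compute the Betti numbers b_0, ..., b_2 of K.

K has 9 vertices, 16 edges, 5 triangles.
rank ∂_0 = 0, rank ∂_1 = 8 ⇒ b_0 = 9 − 0 − 8 = 1; all invariant factors of ∂_1 are 1 so no torsion. So H_0 = Z.
rank ∂_1 = 8, rank ∂_2 = 5 ⇒ b_1 = 16 − 8 − 5 = 3; all invariant factors of ∂_2 are 1 so no torsion. So H_1 = Z^3.
rank ∂_2 = 5, rank ∂_3 = 0 ⇒ b_2 = 5 − 5 − 0 = 0. So H_2 = 0.

b_0 = 1, b_1 = 3, b_2 = 0.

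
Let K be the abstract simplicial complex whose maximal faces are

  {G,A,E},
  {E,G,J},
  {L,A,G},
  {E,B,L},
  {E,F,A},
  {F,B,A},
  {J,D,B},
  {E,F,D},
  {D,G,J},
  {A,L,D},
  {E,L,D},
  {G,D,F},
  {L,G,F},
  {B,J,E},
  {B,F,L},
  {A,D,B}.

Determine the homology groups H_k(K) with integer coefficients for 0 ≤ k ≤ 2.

We work with the vertex ordering A < B < D < E < F < G < J < L. The simplices of K, each written with vertices in increasing order, are:

  0-simplices (8): A, B, D, E, F, G, J, L
  1-simplices (24): AB, AD, AE, AF, AG, AL, BD, BE, BF, BJ, BL, DE, DF, DG, DJ, DL, EF, EG, EJ, EL, FG, FL, GJ, GL
  2-simplices (16): ABD, ABF, ADL, AEF, AEG, AGL, BDJ, BEJ, BEL, BFL, DEF, DEL, DFG, DGJ, EGJ, FGL

so the chain groups are C_0 ≅ Z^8, C_1 ≅ Z^24, C_2 ≅ Z^16.

The boundary map ∂_1: C_1 → C_0 is given by ∂[p,q] = [q] − [p].
The 8×24 boundary matrix has rank 7 and Smith normal form diag(1,1,1,1,1,1,1).

∂_2: C_2 → C_1 maps a triangle to the signed sum of its edges. For instance
  ∂DGJ = GJ − DJ + DG,
  ∂AEG = EG − AG + AE.
The resulting 24×16 matrix has rank 15, and its Smith normal form has invariant factors (1,1,1,1,1,1,1,1,1,1,1,1,1,1,1).

Reading off H_k = ker ∂_k / im ∂_{k+1}:

  H_0: rank C_0 − rank ∂_1 = 8 − 7 = 1, and the invariant factors of ∂_1 are all 1, so H_0 ≅ Z.
  H_1: rank ker ∂_1 − rank ∂_2 = (24 − 7) − 15 = 2, and the invariant factors of ∂_2 are all 1, so H_1 ≅ Z^2.
  H_2: rank ker ∂_2 − rank ∂_3 = (16 − 15) − 0 = 1, and there is no ∂_3, so H_2 ≅ Z.

H_0 = Z,  H_1 = Z^2,  H_2 = Z.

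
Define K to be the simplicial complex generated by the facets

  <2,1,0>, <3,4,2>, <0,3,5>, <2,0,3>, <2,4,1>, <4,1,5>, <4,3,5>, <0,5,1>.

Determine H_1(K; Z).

K has 6 vertices, 12 edges, 8 triangles.
rank ∂_1 = 5, rank ∂_2 = 7 ⇒ b_1 = 12 − 5 − 7 = 0; all invariant factors of ∂_2 are 1 so no torsion. So H_1 ≅ 0.

H_1 = 0.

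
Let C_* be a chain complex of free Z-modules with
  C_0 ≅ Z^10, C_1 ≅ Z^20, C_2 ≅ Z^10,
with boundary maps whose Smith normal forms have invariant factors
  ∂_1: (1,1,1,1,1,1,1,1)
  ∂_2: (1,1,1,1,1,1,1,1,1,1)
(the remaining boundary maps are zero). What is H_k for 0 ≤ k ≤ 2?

H_0: b_0 = 10 − 0 − 8 = 2; torsion from ∂_1 factors > 1: none. So H_0 = Z^2.
H_1: b_1 = 20 − 8 − 10 = 2; torsion from ∂_2 factors > 1: none. So H_1 = Z^2.
H_2: b_2 = 10 − 10 − 0 = 0; torsion from ∂_3 factors > 1: none. So H_2 = 0.

H_0 = Z^2,  H_1 = Z^2,  H_2 = 0.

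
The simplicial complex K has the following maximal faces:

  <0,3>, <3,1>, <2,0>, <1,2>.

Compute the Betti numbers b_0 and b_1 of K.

b_0 = 1, b_1 = 1.

We work with the vertex ordering 0 < 1 < 2 < 3. The simplices of K, each written with vertices in increasing order, are:

  0-simplices (4): [0], [1], [2], [3]
  1-simplices (4): [0,2], [0,3], [1,2], [1,3]

Hence C_0 ≅ Z^4, C_1 ≅ Z^4.

Boundary ∂_1: C_1 → C_0 sends each edge [p,q] (with p < q) to q − p.
As a 4×4 matrix over Z this has rank 3, with invariant factors (1,1,1).

Reading off H_k = ker ∂_k / im ∂_{k+1}:

  H_0: rank C_0 − rank ∂_1 = 4 − 3 = 1, and the invariant factors of ∂_1 are all 1, so H_0 ≅ Z.
  H_1: rank ker ∂_1 − rank ∂_2 = (4 − 3) − 0 = 1, and there is no ∂_2, so H_1 ≅ Z.

Hence the Betti numbers are b_0 = 1, b_1 = 1.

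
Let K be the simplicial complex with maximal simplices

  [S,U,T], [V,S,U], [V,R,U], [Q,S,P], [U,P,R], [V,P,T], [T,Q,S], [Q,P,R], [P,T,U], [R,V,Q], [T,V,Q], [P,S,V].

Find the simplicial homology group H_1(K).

We work with the vertex ordering P < Q < R < S < T < U < V. The simplices of K, each written with vertices in increasing order, are:

  0-simplices (7): P, Q, R, S, T, U, V
  1-simplices (18): PQ, PR, PS, PT, PU, PV, QR, QS, QT, QV, RU, RV, ST, SU, SV, TU, TV, UV
  2-simplices (12): PQR, PQS, PRU, PSV, PTU, PTV, QRV, QST, QTV, RUV, STU, SUV

so the chain groups are C_0 ≅ Z^7, C_1 ≅ Z^18, C_2 ≅ Z^12.

The boundary map ∂_1: C_1 → C_0 maps an edge to its endpoints' difference, ∂[p,q] = q − p. For instance
  ∂SV = V − S.
As a 7×18 matrix over Z this has rank 6, with invariant factors (1,1,1,1,1,1).

∂_2: C_2 → C_1 maps a triangle to the signed sum of its edges. For instance
  ∂PTV = TV − PV + PT,
  ∂PSV = SV − PV + PS.
The 18×12 boundary matrix has rank 12 and Smith normal form diag(1,1,1,1,1,1,1,1,1,1,1,2).

From H_k ≅ ker(∂_k) / im(∂_{k+1}) we obtain:

  H_1: rank ker ∂_1 − rank ∂_2 = (18 − 6) − 12 = 0, and ∂_2 has invariant factor 2 > 1, so H_1 = Z/2.

(K is a triangulation of the real projective plane RP^2.)

H_1 ≅ Z/2.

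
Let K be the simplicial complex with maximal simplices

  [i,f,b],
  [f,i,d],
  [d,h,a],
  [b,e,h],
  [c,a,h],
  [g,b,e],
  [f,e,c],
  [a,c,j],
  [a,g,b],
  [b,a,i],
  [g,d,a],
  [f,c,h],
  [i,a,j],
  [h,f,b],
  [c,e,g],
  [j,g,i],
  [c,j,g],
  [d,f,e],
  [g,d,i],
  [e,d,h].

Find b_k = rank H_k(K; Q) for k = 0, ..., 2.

We work with the vertex ordering a < b < c < d < e < f < g < h < i < j. The simplices of K, each written with vertices in increasing order, are:

  0-simplices (10): a, b, c, d, e, f, g, h, i, j
  1-simplices (30): ab, ac, ad, ag, ah, ai, aj, be, bf, bg, bh, bi, ce, cf, cg, ch, cj, de, df, dg, dh, di, ef, eg, eh, fh, fi, gi, gj, ij
  2-simplices (20): abg, abi, ach, acj, adg, adh, aij, beg, beh, bfh, bfi, cef, ceg, cfh, cgj, def, deh, dfi, dgi, gij

giving chain groups C_0 ≅ Z^10, C_1 ≅ Z^30, C_2 ≅ Z^20.

Boundary ∂_1: C_1 → C_0 maps an edge to its endpoints' difference, ∂[p,q] = q − p. For instance
  ∂ef = f − e.
The 10×30 boundary matrix has rank 9 and Smith normal form diag(1,1,1,1,1,1,1,1,1).

∂_2: C_2 → C_1 acts by ∂[p,q,r] = [q,r] − [p,r] + [p,q]. For instance
  ∂bfi = fi − bi + bf,
  ∂cgj = gj − cj + cg.
This gives a 30×20 integer matrix of rank 20; reducing to Smith normal form yields diagonal entries (1,1,1,1,1,1,1,1,1,1,1,1,1,1,1,1,1,1,1,2).

From H_k ≅ ker(∂_k) / im(∂_{k+1}) we obtain:

  H_0: rank C_0 − rank ∂_1 = 10 − 9 = 1, and the invariant factors of ∂_1 are all 1, so H_0 ≅ Z.
  H_1: rank ker ∂_1 − rank ∂_2 = (30 − 9) − 20 = 1, and ∂_2 has invariant factor 2 > 1, so H_1 ≅ Z ⊕ Z/2Z.
  H_2: rank ker ∂_2 − rank ∂_3 = (20 − 20) − 0 = 0, and there is no ∂_3, so H_2 ≅ 0.

Hence the Betti numbers are b_0 = 1, b_1 = 1, b_2 = 0.

b_0 = 1, b_1 = 1, b_2 = 0.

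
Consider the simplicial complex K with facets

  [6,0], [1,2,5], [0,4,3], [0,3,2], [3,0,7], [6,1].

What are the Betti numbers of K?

Take the total order 0 < 1 < 2 < 3 < 4 < 5 < 6 < 7 on the vertex set. Then K (dimension 2) consists of the simplices:

  0-simplices (8): [0], [1], [2], [3], [4], [5], [6], [7]
  1-simplices (12): [0,2], [0,3], [0,4], [0,6], [0,7], [1,2], [1,5], [1,6], [2,3], [2,5], [3,4], [3,7]
  2-simplices (4): [0,2,3], [0,3,4], [0,3,7], [1,2,5]

giving chain groups C_0 ≅ Z^8, C_1 ≅ Z^12, C_2 ≅ Z^4.

Boundary ∂_1: C_1 → C_0 maps an edge to its endpoints' difference, ∂[p,q] = q − p.
This gives a 8×12 integer matrix of rank 7; reducing to Smith normal form yields diagonal entries (1,1,1,1,1,1,1).

∂_2: C_2 → C_1 sends each 2-simplex [p,q,r] to [q,r] − [p,r] + [p,q]. For instance
  ∂[1,2,5] = [2,5] − [1,5] + [1,2],
  ∂[0,2,3] = [2,3] − [0,3] + [0,2].
As a 12×4 matrix over Z this has rank 4, with invariant factors (1,1,1,1).

Reading off H_k = ker ∂_k / im ∂_{k+1}:

  H_0: rank C_0 − rank ∂_1 = 8 − 7 = 1, and the invariant factors of ∂_1 are all 1, so H_0 = Z.
  H_1: rank ker ∂_1 − rank ∂_2 = (12 − 7) − 4 = 1, and the invariant factors of ∂_2 are all 1, so H_1 = Z.
  H_2: rank ker ∂_2 − rank ∂_3 = (4 − 4) − 0 = 0, and there is no ∂_3, so H_2 = 0.

Hence the Betti numbers are b_0 = 1, b_1 = 1, b_2 = 0.

b_0 = 1, b_1 = 1, b_2 = 0.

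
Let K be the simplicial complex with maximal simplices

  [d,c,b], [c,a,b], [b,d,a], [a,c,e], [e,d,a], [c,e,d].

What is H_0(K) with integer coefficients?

Order the vertices as a < b < c < d < e. Listing each simplex with vertices in this order, K has dimension 2 with simplices:

  0-simplices (5): a, b, c, d, e
  1-simplices (9): ab, ac, ad, ae, bc, bd, cd, ce, de
  2-simplices (6): abc, abd, ace, ade, bcd, cde

Hence C_0 ≅ Z^5, C_1 ≅ Z^9, C_2 ≅ Z^6.

∂_1: C_1 → C_0 is given by ∂[p,q] = [q] − [p]. For instance
  ∂ae = e − a.
As a 5×9 matrix over Z this has rank 4, with invariant factors (1,1,1,1).

The boundary map ∂_2: C_2 → C_1 maps a triangle to the signed sum of its edges. For instance
  ∂bcd = cd − bd + bc,
  ∂abd = bd − ad + ab.
As a 9×6 matrix over Z this has rank 5, with invariant factors (1,1,1,1,1).

Computing H_k = (kernel of ∂_k) / (image of ∂_{k+1}):

  H_0: rank C_0 − rank ∂_1 = 5 − 4 = 1, and the invariant factors of ∂_1 are all 1, so H_0 ≅ Z.

H_0 = Z.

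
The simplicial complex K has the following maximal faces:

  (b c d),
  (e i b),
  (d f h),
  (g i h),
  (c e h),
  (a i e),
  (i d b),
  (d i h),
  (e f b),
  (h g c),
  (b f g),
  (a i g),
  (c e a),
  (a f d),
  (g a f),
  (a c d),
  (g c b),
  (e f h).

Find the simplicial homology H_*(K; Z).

H_0 ≅ Z,  H_1 ≅ Z^2,  H_2 ≅ Z.

Take the total order a < b < c < d < e < f < g < h < i on the vertex set. Then K (dimension 2) consists of the simplices:

  0-simplices (9): a, b, c, d, e, f, g, h, i
  1-simplices (27): ac, ad, ae, af, ag, ai, bc, bd, be, bf, bg, bi, cd, ce, cg, ch, df, dh, di, ef, eh, ei, fg, fh, gh, gi, hi
  2-simplices (18): acd, ace, adf, aei, afg, agi, bcd, bcg, bdi, bef, bei, bfg, ceh, cgh, dfh, dhi, efh, ghi

so the chain groups are C_0 ≅ Z^9, C_1 ≅ Z^27, C_2 ≅ Z^18.

∂_1: C_1 → C_0 is given by ∂[p,q] = [q] − [p]. For instance
  ∂fh = h − f.
The 9×27 boundary matrix has rank 8 and Smith normal form diag(1,1,1,1,1,1,1,1).

∂_2: C_2 → C_1 maps a triangle to the signed sum of its edges. For instance
  ∂bef = ef − bf + be,
  ∂ghi = hi − gi + gh.
This gives a 27×18 integer matrix of rank 17; reducing to Smith normal form yields diagonal entries (1,1,1,1,1,1,1,1,1,1,1,1,1,1,1,1,1).

Computing H_k = (kernel of ∂_k) / (image of ∂_{k+1}):

  H_0: rank C_0 − rank ∂_1 = 9 − 8 = 1, and the invariant factors of ∂_1 are all 1, so H_0 = Z.
  H_1: rank ker ∂_1 − rank ∂_2 = (27 − 8) − 17 = 2, and the invariant factors of ∂_2 are all 1, so H_1 = Z^2.
  H_2: rank ker ∂_2 − rank ∂_3 = (18 − 17) − 0 = 1, and there is no ∂_3, so H_2 = Z.

(K is a triangulation of the torus T^2.)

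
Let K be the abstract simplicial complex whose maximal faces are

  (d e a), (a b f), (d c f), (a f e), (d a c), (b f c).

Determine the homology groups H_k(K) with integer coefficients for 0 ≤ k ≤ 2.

H_0 ≅ Z,  H_1 ≅ Z,  H_2 = 0.

Take the total order a < b < c < d < e < f on the vertex set. Then K (dimension 2) consists of the simplices:

  0-simplices (6): a, b, c, d, e, f
  1-simplices (12): ab, ac, ad, ae, af, bc, bf, cd, cf, de, df, ef
  2-simplices (6): abf, acd, ade, aef, bcf, cdf

so the chain groups are C_0 ≅ Z^6, C_1 ≅ Z^12, C_2 ≅ Z^6.

The boundary map ∂_1: C_1 → C_0 sends each edge [p,q] (with p < q) to q − p.
The 6×12 boundary matrix has rank 5 and Smith normal form diag(1,1,1,1,1).

∂_2: C_2 → C_1 maps a triangle to the signed sum of its edges. For instance
  ∂cdf = df − cf + cd,
  ∂ade = de − ae + ad.
The resulting 12×6 matrix has rank 6, and its Smith normal form has invariant factors (1,1,1,1,1,1).

From H_k ≅ ker(∂_k) / im(∂_{k+1}) we obtain:

  H_0: rank C_0 − rank ∂_1 = 6 − 5 = 1, and the invariant factors of ∂_1 are all 1, so H_0 = Z.
  H_1: rank ker ∂_1 − rank ∂_2 = (12 − 5) − 6 = 1, and the invariant factors of ∂_2 are all 1, so H_1 = Z.
  H_2: rank ker ∂_2 − rank ∂_3 = (6 − 6) − 0 = 0, and there is no ∂_3, so H_2 = 0.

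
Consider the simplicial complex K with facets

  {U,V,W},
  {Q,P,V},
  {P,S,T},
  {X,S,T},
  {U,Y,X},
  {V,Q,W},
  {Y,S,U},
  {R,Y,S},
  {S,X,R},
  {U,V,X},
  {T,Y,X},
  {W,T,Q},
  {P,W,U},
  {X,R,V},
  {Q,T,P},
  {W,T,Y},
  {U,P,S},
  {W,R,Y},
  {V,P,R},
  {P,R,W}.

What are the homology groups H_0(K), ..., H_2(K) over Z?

H_0 ≅ Z,  H_1 ≅ Z ⊕ Z/2Z,  H_2 = 0.

We work with the vertex ordering P < Q < R < S < T < U < V < W < X < Y. The simplices of K, each written with vertices in increasing order, are:

  0-simplices (10): P, Q, R, S, T, U, V, W, X, Y
  1-simplices (30): PQ, PR, PS, PT, PU, PV, PW, QT, QV, QW, RS, RV, RW, RX, RY, ST, SU, SX, SY, TW, TX, TY, UV, UW, UX, UY, VW, VX, WY, XY
  2-simplices (20): PQT, PQV, PRV, PRW, PST, PSU, PUW, QTW, QVW, RSX, RSY, RVX, RWY, STX, SUY, TWY, TXY, UVW, UVX, UXY

Hence C_0 ≅ Z^10, C_1 ≅ Z^30, C_2 ≅ Z^20.

The boundary map ∂_1: C_1 → C_0 maps an edge to its endpoints' difference, ∂[p,q] = q − p. For instance
  ∂PW = W − P.
The resulting 10×30 matrix has rank 9, and its Smith normal form has invariant factors (1,1,1,1,1,1,1,1,1).

Boundary ∂_2: C_2 → C_1 maps a triangle to the signed sum of its edges. For instance
  ∂PSU = SU − PU + PS,
  ∂PST = ST − PT + PS.
This gives a 30×20 integer matrix of rank 20; reducing to Smith normal form yields diagonal entries (1,1,1,1,1,1,1,1,1,1,1,1,1,1,1,1,1,1,1,2).

Reading off H_k = ker ∂_k / im ∂_{k+1}:

  H_0: rank C_0 − rank ∂_1 = 10 − 9 = 1, and the invariant factors of ∂_1 are all 1, so H_0 ≅ Z.
  H_1: rank ker ∂_1 − rank ∂_2 = (30 − 9) − 20 = 1, and ∂_2 has invariant factor 2 > 1, so H_1 ≅ Z ⊕ Z/2Z.
  H_2: rank ker ∂_2 − rank ∂_3 = (20 − 20) − 0 = 0, and there is no ∂_3, so H_2 ≅ 0.

(K is a triangulation of the Klein bottle.)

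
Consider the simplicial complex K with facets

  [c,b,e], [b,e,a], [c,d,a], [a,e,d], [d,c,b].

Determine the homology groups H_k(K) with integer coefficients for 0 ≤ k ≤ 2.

H_0 = Z,  H_1 = Z,  H_2 = 0.

Fix the vertex order a < b < c < d < e and write every simplex with vertices in increasing order. Then dim K = 2 and the simplices of K are:

  0-simplices (5): a, b, c, d, e
  1-simplices (10): ab, ac, ad, ae, bc, bd, be, cd, ce, de
  2-simplices (5): abe, acd, ade, bcd, bce

Hence C_0 ≅ Z^5, C_1 ≅ Z^10, C_2 ≅ Z^5.

The boundary map ∂_1: C_1 → C_0 sends each edge [p,q] (with p < q) to q − p.
This gives a 5×10 integer matrix of rank 4; reducing to Smith normal form yields diagonal entries (1,1,1,1).

∂_2: C_2 → C_1 maps a triangle to the signed sum of its edges. For instance
  ∂bce = ce − be + bc,
  ∂ade = de − ae + ad.
The resulting 10×5 matrix has rank 5, and its Smith normal form has invariant factors (1,1,1,1,1).

From H_k ≅ ker(∂_k) / im(∂_{k+1}) we obtain:

  H_0: rank C_0 − rank ∂_1 = 5 − 4 = 1, and the invariant factors of ∂_1 are all 1, so H_0 = Z.
  H_1: rank ker ∂_1 − rank ∂_2 = (10 − 4) − 5 = 1, and the invariant factors of ∂_2 are all 1, so H_1 = Z.
  H_2: rank ker ∂_2 − rank ∂_3 = (5 − 5) − 0 = 0, and there is no ∂_3, so H_2 = 0.

(K is a triangulation of the Möbius band.)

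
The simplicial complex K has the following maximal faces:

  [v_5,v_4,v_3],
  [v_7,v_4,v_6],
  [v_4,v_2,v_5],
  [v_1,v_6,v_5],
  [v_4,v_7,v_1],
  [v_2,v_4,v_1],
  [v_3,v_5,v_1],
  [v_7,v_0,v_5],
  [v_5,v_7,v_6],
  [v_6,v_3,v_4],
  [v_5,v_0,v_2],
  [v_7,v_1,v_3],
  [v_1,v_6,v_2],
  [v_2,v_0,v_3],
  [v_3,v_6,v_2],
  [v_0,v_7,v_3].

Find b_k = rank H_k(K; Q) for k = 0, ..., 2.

Take the total order v_0 < v_1 < v_2 < v_3 < v_4 < v_5 < v_6 < v_7 on the vertex set. Then K (dimension 2) consists of the simplices:

  0-simplices (8): [v_0], [v_1], [v_2], [v_3], [v_4], [v_5], [v_6], [v_7]
  1-simplices (24): (24 of them)
  2-simplices (16): (16 of them)

so the chain groups are C_0 ≅ Z^8, C_1 ≅ Z^24, C_2 ≅ Z^16.

Boundary ∂_1: C_1 → C_0 is given by ∂[p,q] = [q] − [p]. For instance
  ∂[v_1,v_2] = [v_2] − [v_1].
As a 8×24 matrix over Z this has rank 7, with invariant factors (1,1,1,1,1,1,1).

∂_2: C_2 → C_1 acts by ∂[p,q,r] = [q,r] − [p,r] + [p,q]. For instance
  ∂[v_4,v_6,v_7] = [v_6,v_7] − [v_4,v_7] + [v_4,v_6],
  ∂[v_0,v_2,v_3] = [v_2,v_3] − [v_0,v_3] + [v_0,v_2].
The resulting 24×16 matrix has rank 15, and its Smith normal form has invariant factors (1,1,1,1,1,1,1,1,1,1,1,1,1,1,1).

From H_k ≅ ker(∂_k) / im(∂_{k+1}) we obtain:

  H_0: rank C_0 − rank ∂_1 = 8 − 7 = 1, and the invariant factors of ∂_1 are all 1, so H_0 = Z.
  H_1: rank ker ∂_1 − rank ∂_2 = (24 − 7) − 15 = 2, and the invariant factors of ∂_2 are all 1, so H_1 = Z^2.
  H_2: rank ker ∂_2 − rank ∂_3 = (16 − 15) − 0 = 1, and there is no ∂_3, so H_2 = Z.

Hence the Betti numbers are b_0 = 1, b_1 = 2, b_2 = 1.

b_0 = 1, b_1 = 2, b_2 = 1.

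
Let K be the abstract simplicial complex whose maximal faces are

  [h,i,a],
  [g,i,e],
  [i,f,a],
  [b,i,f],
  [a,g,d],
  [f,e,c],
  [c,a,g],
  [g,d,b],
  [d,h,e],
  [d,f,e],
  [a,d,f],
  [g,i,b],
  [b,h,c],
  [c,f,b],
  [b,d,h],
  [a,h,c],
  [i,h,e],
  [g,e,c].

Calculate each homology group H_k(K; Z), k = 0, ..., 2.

H_0 = Z,  H_1 = Z^2,  H_2 = Z.

Order the vertices as a < b < c < d < e < f < g < h < i. Listing each simplex with vertices in this order, K has dimension 2 with simplices:

  0-simplices (9): a, b, c, d, e, f, g, h, i
  1-simplices (27): ac, ad, af, ag, ah, ai, bc, bd, bf, bg, bh, bi, ce, cf, cg, ch, de, df, dg, dh, ef, eg, eh, ei, fi, gi, hi
  2-simplices (18): acg, ach, adf, adg, afi, ahi, bcf, bch, bdg, bdh, bfi, bgi, cef, ceg, def, deh, egi, ehi

so the chain groups are C_0 ≅ Z^9, C_1 ≅ Z^27, C_2 ≅ Z^18.

The boundary map ∂_1: C_1 → C_0 sends each edge [p,q] (with p < q) to q − p.
As a 9×27 matrix over Z this has rank 8, with invariant factors (1,1,1,1,1,1,1,1).

Boundary ∂_2: C_2 → C_1 maps a triangle to the signed sum of its edges. For instance
  ∂egi = gi − ei + eg,
  ∂adf = df − af + ad.
The 27×18 boundary matrix has rank 17 and Smith normal form diag(1,1,1,1,1,1,1,1,1,1,1,1,1,1,1,1,1).

Computing H_k = (kernel of ∂_k) / (image of ∂_{k+1}):

  H_0: rank C_0 − rank ∂_1 = 9 − 8 = 1, and the invariant factors of ∂_1 are all 1, so H_0 = Z.
  H_1: rank ker ∂_1 − rank ∂_2 = (27 − 8) − 17 = 2, and the invariant factors of ∂_2 are all 1, so H_1 = Z^2.
  H_2: rank ker ∂_2 − rank ∂_3 = (18 − 17) − 0 = 1, and there is no ∂_3, so H_2 = Z.

As a check, the Euler characteristic is 9 − 27 + 18 = 0, which agrees with 1 − 2 + 1 = 0.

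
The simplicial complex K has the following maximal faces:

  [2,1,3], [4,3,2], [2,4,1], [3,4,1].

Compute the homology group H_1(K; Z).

Order the vertices as 1 < 2 < 3 < 4. Listing each simplex with vertices in this order, K has dimension 2 with simplices:

  0-simplices (4): [1], [2], [3], [4]
  1-simplices (6): [1,2], [1,3], [1,4], [2,3], [2,4], [3,4]
  2-simplices (4): [1,2,3], [1,2,4], [1,3,4], [2,3,4]

Hence C_0 ≅ Z^4, C_1 ≅ Z^6, C_2 ≅ Z^4.

The boundary map ∂_1: C_1 → C_0 maps an edge to its endpoints' difference, ∂[p,q] = q − p. For instance
  ∂[1,2] = [2] − [1].
As a 4×6 matrix over Z this has rank 3, with invariant factors (1,1,1).

∂_2: C_2 → C_1 sends each 2-simplex [p,q,r] to [q,r] − [p,r] + [p,q]. For instance
  ∂[1,2,3] = [2,3] − [1,3] + [1,2],
  ∂[1,2,4] = [2,4] − [1,4] + [1,2].
The resulting 6×4 matrix has rank 3, and its Smith normal form has invariant factors (1,1,1).

Computing H_k = (kernel of ∂_k) / (image of ∂_{k+1}):

  H_1: rank ker ∂_1 − rank ∂_2 = (6 − 3) − 3 = 0, and the invariant factors of ∂_2 are all 1, so H_1 ≅ 0.

H_1 = 0.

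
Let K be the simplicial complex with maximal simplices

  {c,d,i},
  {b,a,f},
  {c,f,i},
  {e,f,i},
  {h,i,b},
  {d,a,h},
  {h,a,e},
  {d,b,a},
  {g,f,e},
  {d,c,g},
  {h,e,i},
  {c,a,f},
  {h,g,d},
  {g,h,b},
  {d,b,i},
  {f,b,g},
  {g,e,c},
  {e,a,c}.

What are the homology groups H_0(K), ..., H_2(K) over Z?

H_0 ≅ Z,  H_1 ≅ Z ⊕ Z/2,  H_2 = 0.

We work with the vertex ordering a < b < c < d < e < f < g < h < i. The simplices of K, each written with vertices in increasing order, are:

  0-simplices (9): a, b, c, d, e, f, g, h, i
  1-simplices (27): ab, ac, ad, ae, af, ah, bd, bf, bg, bh, bi, cd, ce, cf, cg, ci, dg, dh, di, ef, eg, eh, ei, fg, fi, gh, hi
  2-simplices (18): abd, abf, ace, acf, adh, aeh, bdi, bfg, bgh, bhi, cdg, cdi, ceg, cfi, dgh, efg, efi, ehi

so the chain groups are C_0 ≅ Z^9, C_1 ≅ Z^27, C_2 ≅ Z^18.

Boundary ∂_1: C_1 → C_0 is given by ∂[p,q] = [q] − [p].
The resulting 9×27 matrix has rank 8, and its Smith normal form has invariant factors (1,1,1,1,1,1,1,1).

∂_2: C_2 → C_1 maps a triangle to the signed sum of its edges. For instance
  ∂ehi = hi − ei + eh,
  ∂aeh = eh − ah + ae.
As a 27×18 matrix over Z this has rank 18, with invariant factors (1,1,1,1,1,1,1,1,1,1,1,1,1,1,1,1,1,2).

Computing H_k = (kernel of ∂_k) / (image of ∂_{k+1}):

  H_0: rank C_0 − rank ∂_1 = 9 − 8 = 1, and the invariant factors of ∂_1 are all 1, so H_0 = Z.
  H_1: rank ker ∂_1 − rank ∂_2 = (27 − 8) − 18 = 1, and ∂_2 has invariant factor 2 > 1, so H_1 = Z ⊕ Z/2.
  H_2: rank ker ∂_2 − rank ∂_3 = (18 − 18) − 0 = 0, and there is no ∂_3, so H_2 = 0.

As a check, the Euler characteristic is 9 − 27 + 18 = 0, which agrees with 1 − 1 + 0 = 0.
(K is a triangulation of the Klein bottle.)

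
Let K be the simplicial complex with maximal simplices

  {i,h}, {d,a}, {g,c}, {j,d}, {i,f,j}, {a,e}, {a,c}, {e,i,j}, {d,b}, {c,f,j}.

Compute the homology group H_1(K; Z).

Fix the vertex order a < b < c < d < e < f < g < h < i < j and write every simplex with vertices in increasing order. Then dim K = 2 and the simplices of K are:

  0-simplices (10): a, b, c, d, e, f, g, h, i, j
  1-simplices (14): ac, ad, ae, bd, cf, cg, cj, dj, ei, ej, fi, fj, hi, ij
  2-simplices (3): cfj, eij, fij

giving chain groups C_0 ≅ Z^10, C_1 ≅ Z^14, C_2 ≅ Z^3.

Boundary ∂_1: C_1 → C_0 is given by ∂[p,q] = [q] − [p]. For instance
  ∂hi = i − h.
As a 10×14 matrix over Z this has rank 9, with invariant factors (1,1,1,1,1,1,1,1,1).

∂_2: C_2 → C_1 maps a triangle to the signed sum of its edges. For instance
  ∂fij = ij − fj + fi,
  ∂cfj = fj − cj + cf.
This gives a 14×3 integer matrix of rank 3; reducing to Smith normal form yields diagonal entries (1,1,1).

Computing H_k = (kernel of ∂_k) / (image of ∂_{k+1}):

  H_1: rank ker ∂_1 − rank ∂_2 = (14 − 9) − 3 = 2, and the invariant factors of ∂_2 are all 1, so H_1 ≅ Z^2.

H_1 ≅ Z^2.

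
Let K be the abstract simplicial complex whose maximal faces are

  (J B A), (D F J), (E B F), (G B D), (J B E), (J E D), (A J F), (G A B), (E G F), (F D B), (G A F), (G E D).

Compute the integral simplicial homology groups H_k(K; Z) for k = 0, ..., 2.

Take the total order A < B < D < E < F < G < J on the vertex set. Then K (dimension 2) consists of the simplices:

  0-simplices (7): A, B, D, E, F, G, J
  1-simplices (18): AB, AF, AG, AJ, BD, BE, BF, BG, BJ, DE, DF, DG, DJ, EF, EG, EJ, FG, FJ
  2-simplices (12): ABG, ABJ, AFG, AFJ, BDF, BDG, BEF, BEJ, DEG, DEJ, DFJ, EFG

giving chain groups C_0 ≅ Z^7, C_1 ≅ Z^18, C_2 ≅ Z^12.

Boundary ∂_1: C_1 → C_0 sends each edge [p,q] (with p < q) to q − p. For instance
  ∂AF = F − A.
The resulting 7×18 matrix has rank 6, and its Smith normal form has invariant factors (1,1,1,1,1,1).

∂_2: C_2 → C_1 acts by ∂[p,q,r] = [q,r] − [p,r] + [p,q]. For instance
  ∂BDG = DG − BG + BD,
  ∂AFG = FG − AG + AF.
This gives a 18×12 integer matrix of rank 12; reducing to Smith normal form yields diagonal entries (1,1,1,1,1,1,1,1,1,1,1,2).

Reading off H_k = ker ∂_k / im ∂_{k+1}:

  H_0: rank C_0 − rank ∂_1 = 7 − 6 = 1, and the invariant factors of ∂_1 are all 1, so H_0 = Z.
  H_1: rank ker ∂_1 − rank ∂_2 = (18 − 6) − 12 = 0, and ∂_2 has invariant factor 2 > 1, so H_1 = Z/2Z.
  H_2: rank ker ∂_2 − rank ∂_3 = (12 − 12) − 0 = 0, and there is no ∂_3, so H_2 = 0.

As a check, the Euler characteristic is 7 − 18 + 12 = 1, which agrees with 1 − 0 + 0 = 1.

H_0 = Z,  H_1 = Z/2Z,  H_2 = 0.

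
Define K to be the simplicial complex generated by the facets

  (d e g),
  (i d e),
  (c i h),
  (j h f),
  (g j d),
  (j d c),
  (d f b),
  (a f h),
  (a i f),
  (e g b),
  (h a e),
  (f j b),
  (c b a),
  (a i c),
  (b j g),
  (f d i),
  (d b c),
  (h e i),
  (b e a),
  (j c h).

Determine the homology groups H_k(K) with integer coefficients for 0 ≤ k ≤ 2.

H_0 = Z,  H_1 = Z ⊕ Z/2,  H_2 = 0.

Take the total order a < b < c < d < e < f < g < h < i < j on the vertex set. Then K (dimension 2) consists of the simplices:

  0-simplices (10): a, b, c, d, e, f, g, h, i, j
  1-simplices (30): ab, ac, ae, af, ah, ai, bc, bd, be, bf, bg, bj, cd, ch, ci, cj, de, df, dg, di, dj, eg, eh, ei, fh, fi, fj, gj, hi, hj
  2-simplices (20): abc, abe, aci, aeh, afh, afi, bcd, bdf, beg, bfj, bgj, cdj, chi, chj, deg, dei, dfi, dgj, ehi, fhj

so the chain groups are C_0 ≅ Z^10, C_1 ≅ Z^30, C_2 ≅ Z^20.

The boundary map ∂_1: C_1 → C_0 sends each edge [p,q] (with p < q) to q − p.
This gives a 10×30 integer matrix of rank 9; reducing to Smith normal form yields diagonal entries (1,1,1,1,1,1,1,1,1).

The boundary map ∂_2: C_2 → C_1 acts by ∂[p,q,r] = [q,r] − [p,r] + [p,q]. For instance
  ∂bcd = cd − bd + bc,
  ∂dei = ei − di + de.
The 30×20 boundary matrix has rank 20 and Smith normal form diag(1,1,1,1,1,1,1,1,1,1,1,1,1,1,1,1,1,1,1,2).

Computing H_k = (kernel of ∂_k) / (image of ∂_{k+1}):

  H_0: rank C_0 − rank ∂_1 = 10 − 9 = 1, and the invariant factors of ∂_1 are all 1, so H_0 = Z.
  H_1: rank ker ∂_1 − rank ∂_2 = (30 − 9) − 20 = 1, and ∂_2 has invariant factor 2 > 1, so H_1 = Z ⊕ Z/2.
  H_2: rank ker ∂_2 − rank ∂_3 = (20 − 20) − 0 = 0, and there is no ∂_3, so H_2 = 0.

(K is a triangulation of the Klein bottle.)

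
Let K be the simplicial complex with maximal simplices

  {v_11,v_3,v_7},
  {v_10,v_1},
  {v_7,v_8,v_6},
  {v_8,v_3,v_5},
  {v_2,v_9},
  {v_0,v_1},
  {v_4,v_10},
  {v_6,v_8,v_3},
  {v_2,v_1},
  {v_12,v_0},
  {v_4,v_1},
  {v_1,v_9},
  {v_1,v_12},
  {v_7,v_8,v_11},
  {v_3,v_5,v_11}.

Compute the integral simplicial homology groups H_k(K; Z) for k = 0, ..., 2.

K has 13 vertices, 21 edges, 6 triangles.
rank ∂_0 = 0, rank ∂_1 = 11 ⇒ b_0 = 13 − 0 − 11 = 2; all invariant factors of ∂_1 are 1 so no torsion. So H_0 ≅ Z^2.
rank ∂_1 = 11, rank ∂_2 = 6 ⇒ b_1 = 21 − 11 − 6 = 4; all invariant factors of ∂_2 are 1 so no torsion. So H_1 ≅ Z^4.
rank ∂_2 = 6, rank ∂_3 = 0 ⇒ b_2 = 6 − 6 − 0 = 0. So H_2 ≅ 0.

H_0 = Z^2,  H_1 = Z^4,  H_2 = 0.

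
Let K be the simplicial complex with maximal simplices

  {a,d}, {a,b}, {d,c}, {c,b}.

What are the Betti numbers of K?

b_0 = 1, b_1 = 1.

Order the vertices as a < b < c < d. Listing each simplex with vertices in this order, K has dimension 1 with simplices:

  0-simplices (4): a, b, c, d
  1-simplices (4): ab, ad, bc, cd

Hence C_0 ≅ Z^4, C_1 ≅ Z^4.

The boundary map ∂_1: C_1 → C_0 sends each edge [p,q] (with p < q) to q − p. For instance
  ∂cd = d − c.
The 4×4 boundary matrix has rank 3 and Smith normal form diag(1,1,1).

Now H_k = ker ∂_k / im ∂_{k+1}, so:

  H_0: rank C_0 − rank ∂_1 = 4 − 3 = 1, and the invariant factors of ∂_1 are all 1, so H_0 ≅ Z.
  H_1: rank ker ∂_1 − rank ∂_2 = (4 − 3) − 0 = 1, and there is no ∂_2, so H_1 ≅ Z.

As a check, the Euler characteristic is 4 − 4 = 0, which agrees with 1 − 1 = 0.
(K is a triangulation of the circle S^1.)

Hence the Betti numbers are b_0 = 1, b_1 = 1.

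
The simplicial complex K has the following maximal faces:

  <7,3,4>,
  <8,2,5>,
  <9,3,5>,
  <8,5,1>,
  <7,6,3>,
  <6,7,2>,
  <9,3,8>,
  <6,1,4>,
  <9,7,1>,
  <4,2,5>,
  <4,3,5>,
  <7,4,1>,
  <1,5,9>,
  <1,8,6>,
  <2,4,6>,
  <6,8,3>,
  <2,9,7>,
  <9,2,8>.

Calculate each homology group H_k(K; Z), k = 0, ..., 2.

Order the vertices as 1 < 2 < 3 < 4 < 5 < 6 < 7 < 8 < 9. Listing each simplex with vertices in this order, K has dimension 2 with simplices:

  0-simplices (9): [1], [2], [3], [4], [5], [6], [7], [8], [9]
  1-simplices (27): (27 of them)
  2-simplices (18): [1,4,6], [1,4,7], [1,5,8], [1,5,9], [1,6,8], [1,7,9], [2,4,5], [2,4,6], [2,5,8], [2,6,7], [2,7,9], [2,8,9], [3,4,5], [3,4,7], [3,5,9], [3,6,7], [3,6,8], [3,8,9]

Hence C_0 ≅ Z^9, C_1 ≅ Z^27, C_2 ≅ Z^18.

Boundary ∂_1: C_1 → C_0 sends each edge [p,q] (with p < q) to q − p.
The 9×27 boundary matrix has rank 8 and Smith normal form diag(1,1,1,1,1,1,1,1).

The boundary map ∂_2: C_2 → C_1 acts by ∂[p,q,r] = [q,r] − [p,r] + [p,q]. For instance
  ∂[1,7,9] = [7,9] − [1,9] + [1,7],
  ∂[2,8,9] = [8,9] − [2,9] + [2,8].
The 27×18 boundary matrix has rank 18 and Smith normal form diag(1,1,1,1,1,1,1,1,1,1,1,1,1,1,1,1,1,2).

Now H_k = ker ∂_k / im ∂_{k+1}, so:

  H_0: rank C_0 − rank ∂_1 = 9 − 8 = 1, and the invariant factors of ∂_1 are all 1, so H_0 = Z.
  H_1: rank ker ∂_1 − rank ∂_2 = (27 − 8) − 18 = 1, and ∂_2 has invariant factor 2 > 1, so H_1 = Z ⊕ Z/2.
  H_2: rank ker ∂_2 − rank ∂_3 = (18 − 18) − 0 = 0, and there is no ∂_3, so H_2 = 0.

H_0 = Z,  H_1 = Z ⊕ Z/2,  H_2 = 0.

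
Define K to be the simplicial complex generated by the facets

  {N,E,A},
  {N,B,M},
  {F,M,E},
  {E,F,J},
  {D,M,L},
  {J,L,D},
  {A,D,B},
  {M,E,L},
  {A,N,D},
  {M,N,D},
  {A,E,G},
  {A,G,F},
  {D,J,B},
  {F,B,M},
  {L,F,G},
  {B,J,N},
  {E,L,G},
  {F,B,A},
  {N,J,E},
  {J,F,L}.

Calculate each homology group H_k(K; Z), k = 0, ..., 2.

H_0 ≅ Z,  H_1 ≅ Z ⊕ Z_2,  H_2 = 0.

Take the total order A < B < D < E < F < G < J < L < M < N on the vertex set. Then K (dimension 2) consists of the simplices:

  0-simplices (10): A, B, D, E, F, G, J, L, M, N
  1-simplices (30): AB, AD, AE, AF, AG, AN, BD, BF, BJ, BM, BN, DJ, DL, DM, DN, EF, EG, EJ, EL, EM, EN, FG, FJ, FL, FM, GL, JL, JN, LM, MN
  2-simplices (20): ABD, ABF, ADN, AEG, AEN, AFG, BDJ, BFM, BJN, BMN, DJL, DLM, DMN, EFJ, EFM, EGL, EJN, ELM, FGL, FJL

giving chain groups C_0 ≅ Z^10, C_1 ≅ Z^30, C_2 ≅ Z^20.

Boundary ∂_1: C_1 → C_0 maps an edge to its endpoints' difference, ∂[p,q] = q − p.
As a 10×30 matrix over Z this has rank 9, with invariant factors (1,1,1,1,1,1,1,1,1).

Boundary ∂_2: C_2 → C_1 acts by ∂[p,q,r] = [q,r] − [p,r] + [p,q]. For instance
  ∂EGL = GL − EL + EG,
  ∂FJL = JL − FL + FJ.
As a 30×20 matrix over Z this has rank 20, with invariant factors (1,1,1,1,1,1,1,1,1,1,1,1,1,1,1,1,1,1,1,2).

Reading off H_k = ker ∂_k / im ∂_{k+1}:

  H_0: rank C_0 − rank ∂_1 = 10 − 9 = 1, and the invariant factors of ∂_1 are all 1, so H_0 ≅ Z.
  H_1: rank ker ∂_1 − rank ∂_2 = (30 − 9) − 20 = 1, and ∂_2 has invariant factor 2 > 1, so H_1 ≅ Z ⊕ Z_2.
  H_2: rank ker ∂_2 − rank ∂_3 = (20 − 20) − 0 = 0, and there is no ∂_3, so H_2 ≅ 0.

As a check, the Euler characteristic is 10 − 30 + 20 = 0, which agrees with 1 − 1 + 0 = 0.
(K is a triangulation of the Klein bottle.)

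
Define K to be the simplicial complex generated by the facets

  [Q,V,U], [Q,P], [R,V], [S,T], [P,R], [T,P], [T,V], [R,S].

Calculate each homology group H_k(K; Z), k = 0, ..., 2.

H_0 ≅ Z,  H_1 ≅ Z^3,  H_2 = 0.

Order the vertices as P < Q < R < S < T < U < V. Listing each simplex with vertices in this order, K has dimension 2 with simplices:

  0-simplices (7): P, Q, R, S, T, U, V
  1-simplices (10): PQ, PR, PT, QU, QV, RS, RV, ST, TV, UV
  2-simplices (1): QUV

Hence C_0 ≅ Z^7, C_1 ≅ Z^10, C_2 ≅ Z^1.

The boundary map ∂_1: C_1 → C_0 maps an edge to its endpoints' difference, ∂[p,q] = q − p.
This gives a 7×10 integer matrix of rank 6; reducing to Smith normal form yields diagonal entries (1,1,1,1,1,1).

∂_2: C_2 → C_1 maps a triangle to the signed sum of its edges. For instance
  ∂QUV = UV − QV + QU.
This gives a 10×1 integer matrix of rank 1; reducing to Smith normal form yields diagonal entries (1).

Computing H_k = (kernel of ∂_k) / (image of ∂_{k+1}):

  H_0: rank C_0 − rank ∂_1 = 7 − 6 = 1, and the invariant factors of ∂_1 are all 1, so H_0 = Z.
  H_1: rank ker ∂_1 − rank ∂_2 = (10 − 6) − 1 = 3, and the invariant factors of ∂_2 are all 1, so H_1 = Z^3.
  H_2: rank ker ∂_2 − rank ∂_3 = (1 − 1) − 0 = 0, and there is no ∂_3, so H_2 = 0.

As a check, the Euler characteristic is 7 − 10 + 1 = -2, which agrees with 1 − 3 + 0 = -2.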